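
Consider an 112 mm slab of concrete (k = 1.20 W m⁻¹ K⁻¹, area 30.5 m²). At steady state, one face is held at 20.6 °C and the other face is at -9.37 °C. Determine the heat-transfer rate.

Q = kA·ΔT/L = 1.20 × 30.5 × |20.6 °C − -9.37 °C| / 0.112 = 9790 W

Q = 9790 W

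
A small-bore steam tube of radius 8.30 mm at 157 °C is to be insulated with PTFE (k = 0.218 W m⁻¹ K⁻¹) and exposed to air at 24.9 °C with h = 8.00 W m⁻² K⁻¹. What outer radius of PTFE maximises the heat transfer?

r_cr = 2.73 cm

For a cylinder, r_cr = k_ins/h = 0.218/8.00 = 0.0272 m = 2.73 cm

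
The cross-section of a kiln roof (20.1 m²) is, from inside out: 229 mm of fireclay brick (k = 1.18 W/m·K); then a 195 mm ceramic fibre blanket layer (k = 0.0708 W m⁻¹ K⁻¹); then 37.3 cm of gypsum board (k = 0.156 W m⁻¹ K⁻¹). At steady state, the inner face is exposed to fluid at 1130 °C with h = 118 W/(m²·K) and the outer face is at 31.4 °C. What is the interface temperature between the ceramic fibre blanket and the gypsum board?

T = 523 °C

Resistance network (inner→outer):
  R_conv,in = 1/(hA) = 1/(118·20.1) = 4.216×10^-4 K/W
  R_fireclay brick = L/(kA) = 0.229/(1.18·20.1) = 0.009655 K/W
  R_ceramic fibre blanket = L/(kA) = 0.195/(0.0708·20.1) = 0.1370 K/W
  R_gypsum board = L/(kA) = 0.373/(0.156·20.1) = 0.1190 K/W
ΣR = 4.216×10^-4 + 0.009655 + 0.1370 + 0.1190 = 0.2661 K/W
Q = ΔT/ΣR = (1130 °C − 31.4 °C)/0.2661 = 4129 W
From the inner boundary to the ceramic fibre blanket/gypsum board interface, ΣR_partial = 0.1471 K/W.
T_interface = T_in − Q·ΣR_partial = 1130 °C − (4129)(0.1471) = 523 °C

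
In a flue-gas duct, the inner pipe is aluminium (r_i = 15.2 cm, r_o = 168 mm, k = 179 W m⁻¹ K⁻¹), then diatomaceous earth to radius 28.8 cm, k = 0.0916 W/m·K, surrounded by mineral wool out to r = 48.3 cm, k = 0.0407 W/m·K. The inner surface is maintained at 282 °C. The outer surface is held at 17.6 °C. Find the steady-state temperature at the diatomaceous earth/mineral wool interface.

T = 198 °C

Series thermal resistances, inner to outer:
  R'_aluminium = ln(0.168/0.152)/(2πk) = 0.1001/(2π·179) = 8.899×10^-5 m·K/W
  R'_diatomaceous earth = ln(0.288/0.168)/(2πk) = 0.5390/(2π·0.0916) = 0.9365 m·K/W
  R'_mineral wool = ln(0.483/0.288)/(2πk) = 0.5171/(2π·0.0407) = 2.022 m·K/W
ΣR = 8.899×10^-5 + 0.9365 + 2.022 = 2.959 m·K/W
Q' = ΔT/ΣR = (282 °C − 17.6 °C)/2.959 = 89.35 W/m
From the inner boundary to the diatomaceous earth/mineral wool interface, ΣR_partial = 0.9366 m·K/W.
T_interface = T_in − Q'·ΣR_partial = 282 °C − (89.35)(0.9366) = 198 °C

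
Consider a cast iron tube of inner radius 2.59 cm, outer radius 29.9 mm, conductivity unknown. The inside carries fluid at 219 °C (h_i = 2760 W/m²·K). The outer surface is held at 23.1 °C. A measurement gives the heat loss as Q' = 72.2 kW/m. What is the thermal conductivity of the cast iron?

ΣR = ΔT/Q' = |219 − 23.1|/72200 = 0.002713 m·K/W
Known resistances:
  R'_conv,in = 1/(2πr h) = 1/(2π·0.0259·2760) = 0.002226 m·K/W
R_cast iron = ΣR − ΣR_known = 0.002713 − 0.002226 = 4.870×10^-4 m·K/W
ln(r₂/r₁)/(2πk) = 4.870×10^-4 ⇒ k = 0.1436/(2π·4.870×10^-4) = 46.9 W/m·K

k = 46.9 W/m·K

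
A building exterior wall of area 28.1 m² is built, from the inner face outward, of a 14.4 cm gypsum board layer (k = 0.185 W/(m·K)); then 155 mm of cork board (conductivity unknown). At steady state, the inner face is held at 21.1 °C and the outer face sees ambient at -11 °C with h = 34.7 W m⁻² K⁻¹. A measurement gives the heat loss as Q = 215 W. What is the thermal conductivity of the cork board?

k = 0.0457 W/m·K

ΣR = ΔT/Q = |21.1 − -11|/215 = 0.1493 K/W
Known resistances:
  R_gypsum board = L/(kA) = 0.144/(0.185·28.1) = 0.02770 K/W
  R_conv,out = 1/(hA) = 1/(34.7·28.1) = 0.001026 K/W
R_cork board = ΣR − ΣR_known = 0.1493 − 0.02873 = 0.1206 K/W
L/(kA) = 0.1206 ⇒ k = 0.155/(0.1206·28.1) = 0.0457 W/m·K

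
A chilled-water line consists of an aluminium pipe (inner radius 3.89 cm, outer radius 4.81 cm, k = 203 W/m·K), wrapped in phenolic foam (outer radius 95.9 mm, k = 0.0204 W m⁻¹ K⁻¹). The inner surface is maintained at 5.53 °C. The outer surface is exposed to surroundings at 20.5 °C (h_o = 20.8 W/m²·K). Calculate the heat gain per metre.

Series thermal resistances, inner to outer:
  R'_aluminium = ln(0.0481/0.0389)/(2πk) = 0.2123/(2π·203) = 1.664×10^-4 m·K/W
  R'_phenolic foam = ln(0.0959/0.0481)/(2πk) = 0.6900/(2π·0.0204) = 5.383 m·K/W
  R'_conv,out = 1/(2πr h) = 1/(2π·0.0959·20.8) = 0.07979 m·K/W
ΣR = 1.664×10^-4 + 5.383 + 0.07979 = 5.463 m·K/W
Q' = ΔT/ΣR = (5.53 °C − 20.5 °C)/5.463 = -2.74 W/m
(Negative Q' ⇒ heat flows inward; heat gain = 2.74 W/m.)

Q' = 2.74 W/m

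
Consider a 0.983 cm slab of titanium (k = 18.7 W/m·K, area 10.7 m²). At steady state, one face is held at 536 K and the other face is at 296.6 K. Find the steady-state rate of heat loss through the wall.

Q = kA·ΔT/L = 18.7 × 10.7 × |536 K − 296.6 K| / 0.00983 = 4.87×10^6 W

Q = 4870 kW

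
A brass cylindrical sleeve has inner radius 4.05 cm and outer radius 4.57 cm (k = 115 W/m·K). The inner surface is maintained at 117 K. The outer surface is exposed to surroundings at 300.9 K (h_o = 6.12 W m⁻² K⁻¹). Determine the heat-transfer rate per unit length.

Q' = 323 W/m

Resistance network (inner→outer):
  R'_brass = ln(0.0457/0.0405)/(2πk) = 0.1208/(2π·115) = 1.672×10^-4 m·K/W
  R'_conv,out = 1/(2πr h) = 1/(2π·0.0457·6.12) = 0.5691 m·K/W
ΣR = 1.672×10^-4 + 0.5691 = 0.5693 m·K/W
Q' = ΔT/ΣR = (117 K − 300.9 K)/0.5693 = -323 W/m
(Negative Q' ⇒ heat flows inward; heat gain = 323 W/m.)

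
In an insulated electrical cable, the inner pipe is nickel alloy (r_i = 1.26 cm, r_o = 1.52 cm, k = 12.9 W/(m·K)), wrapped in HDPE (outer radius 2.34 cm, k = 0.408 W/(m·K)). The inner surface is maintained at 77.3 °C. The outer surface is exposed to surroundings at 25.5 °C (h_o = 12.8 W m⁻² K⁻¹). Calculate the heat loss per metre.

Q' = 73.8 W/m

Treat each layer as a resistance in series:
  R'_nickel alloy = ln(0.0152/0.0126)/(2πk) = 0.1876/(2π·12.9) = 0.002315 m·K/W
  R'_HDPE = ln(0.0234/0.0152)/(2πk) = 0.4314/(2π·0.408) = 0.1683 m·K/W
  R'_conv,out = 1/(2πr h) = 1/(2π·0.0234·12.8) = 0.5314 m·K/W
ΣR = 0.002315 + 0.1683 + 0.5314 = 0.7020 m·K/W
Q' = ΔT/ΣR = (77.3 °C − 25.5 °C)/0.7020 = 73.8 W/m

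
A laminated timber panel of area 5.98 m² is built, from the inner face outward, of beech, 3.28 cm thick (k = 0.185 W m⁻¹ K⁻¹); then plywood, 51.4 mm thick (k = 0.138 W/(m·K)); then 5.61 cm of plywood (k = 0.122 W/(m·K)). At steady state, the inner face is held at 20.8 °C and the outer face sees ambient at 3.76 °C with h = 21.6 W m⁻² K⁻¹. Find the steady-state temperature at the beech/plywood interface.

T = 17.9 °C

Treat each layer as a resistance in series:
  R_beech = L/(kA) = 0.0328/(0.185·5.98) = 0.02965 K/W
  R_plywood = L/(kA) = 0.0514/(0.138·5.98) = 0.06228 K/W
  R_plywood = L/(kA) = 0.0561/(0.122·5.98) = 0.07690 K/W
  R_conv,out = 1/(hA) = 1/(21.6·5.98) = 0.007742 K/W
ΣR = 0.02965 + 0.06228 + 0.07690 + 0.007742 = 0.1766 K/W
Q = ΔT/ΣR = (20.8 °C − 3.76 °C)/0.1766 = 96.49 W
From the inner boundary to the beech/plywood interface, ΣR_partial = 0.02965 K/W.
T_interface = T_in − Q·ΣR_partial = 20.8 °C − (96.49)(0.02965) = 17.9 °C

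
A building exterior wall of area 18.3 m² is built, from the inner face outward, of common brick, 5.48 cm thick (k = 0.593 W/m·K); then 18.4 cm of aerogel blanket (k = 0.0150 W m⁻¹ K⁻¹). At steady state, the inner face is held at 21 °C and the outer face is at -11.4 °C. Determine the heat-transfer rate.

Treat each layer as a resistance in series:
  R_common brick = L/(kA) = 0.0548/(0.593·18.3) = 0.005050 K/W
  R_aerogel blanket = L/(kA) = 0.184/(0.0150·18.3) = 0.6703 K/W
ΣR = 0.005050 + 0.6703 = 0.6754 K/W
Q = ΔT/ΣR = (21 °C − -11.4 °C)/0.6754 = 48.0 W

Q = 48.0 W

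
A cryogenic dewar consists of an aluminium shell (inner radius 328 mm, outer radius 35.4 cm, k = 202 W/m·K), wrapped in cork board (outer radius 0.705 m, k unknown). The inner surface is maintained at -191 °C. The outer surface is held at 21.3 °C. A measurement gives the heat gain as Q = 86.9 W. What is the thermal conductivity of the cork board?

ΣR = ΔT/Q = |-191 − 21.3|/86.9 = 2.443 K/W
Known resistances:
  R_aluminium = (1/0.328 − 1/0.354)/(4πk) = 0.2239/(4π·202) = 8.821×10^-5 K/W
R_cork board = ΣR − ΣR_known = 2.443 − 8.821×10^-5 = 2.443 K/W
(1/r₁−1/r₂)/(4πk) = 2.443 ⇒ k = 1.406/(4π·2.443) = 0.0458 W/m·K

k = 0.0458 W/m·K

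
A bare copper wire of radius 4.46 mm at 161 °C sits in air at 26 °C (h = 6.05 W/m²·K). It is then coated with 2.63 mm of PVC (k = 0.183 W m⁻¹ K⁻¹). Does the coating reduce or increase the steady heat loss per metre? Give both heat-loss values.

increases: 22.9 → 32.8 W/m

Critical radius for a cylinder: r_cr = k/h = 0.0302 m = 3.02 cm.
Outer radius after coating: r₂ = 0.00446 + 0.00263 = 0.00709 m.
Since r₁ < r_cr and r₂ ≤ r_cr, the coating moves toward the maximum at r_cr — heat loss rises.
Bare: R = 1/(2πr₁h) = 5.898 m·K/W; Q = 135/5.898 = 22.9 W/m.
Coated: R = R_cond + R_conv = 4.114 m·K/W; Q = 135/4.114 = 32.8 W/m.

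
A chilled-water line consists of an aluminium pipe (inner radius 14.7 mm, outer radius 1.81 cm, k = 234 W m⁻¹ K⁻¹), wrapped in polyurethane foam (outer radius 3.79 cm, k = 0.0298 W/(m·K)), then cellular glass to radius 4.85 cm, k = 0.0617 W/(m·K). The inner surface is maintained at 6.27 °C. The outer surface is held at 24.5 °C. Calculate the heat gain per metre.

Resistance network (inner→outer):
  R'_aluminium = ln(0.0181/0.0147)/(2πk) = 0.2081/(2π·234) = 1.415×10^-4 m·K/W
  R'_polyurethane foam = ln(0.0379/0.0181)/(2πk) = 0.7390/(2π·0.0298) = 3.947 m·K/W
  R'_cellular glass = ln(0.0485/0.0379)/(2πk) = 0.2466/(2π·0.0617) = 0.6361 m·K/W
ΣR = 1.415×10^-4 + 3.947 + 0.6361 = 4.583 m·K/W
Q' = ΔT/ΣR = (6.27 °C − 24.5 °C)/4.583 = -3.98 W/m
(Negative Q' ⇒ heat flows inward; heat gain = 3.98 W/m.)

Q' = 3.98 W/m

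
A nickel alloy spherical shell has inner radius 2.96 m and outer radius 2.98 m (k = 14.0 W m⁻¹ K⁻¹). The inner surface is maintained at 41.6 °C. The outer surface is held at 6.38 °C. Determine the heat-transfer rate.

Q = 2.73×10^6 W

Q = 4πk·ΔT/(1/r₁ − 1/r₂) = 4π × 14.0 × 35.22 / (1/2.96 − 1/2.98) = 2.73×10^6 W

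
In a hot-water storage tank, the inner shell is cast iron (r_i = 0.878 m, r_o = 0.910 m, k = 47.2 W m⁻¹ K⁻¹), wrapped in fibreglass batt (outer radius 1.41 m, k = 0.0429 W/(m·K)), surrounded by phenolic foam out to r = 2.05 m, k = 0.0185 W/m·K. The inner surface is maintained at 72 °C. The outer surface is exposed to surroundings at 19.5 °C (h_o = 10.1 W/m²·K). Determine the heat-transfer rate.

Q = 31.3 W

Treat each layer as a resistance in series:
  R_cast iron = (1/0.878 − 1/0.910)/(4πk) = 0.04005/(4π·47.2) = 6.752×10^-5 K/W
  R_fibreglass batt = (1/0.910 − 1/1.41)/(4πk) = 0.3897/(4π·0.0429) = 0.7228 K/W
  R_phenolic foam = (1/1.41 − 1/2.05)/(4πk) = 0.2214/(4π·0.0185) = 0.9524 K/W
  R_conv,out = 1/(4πr²h) = 1/(4π·2.05²·10.1) = 0.001875 K/W
ΣR = 6.752×10^-5 + 0.7228 + 0.9524 + 0.001875 = 1.677 K/W
Q = ΔT/ΣR = (72 °C − 19.5 °C)/1.677 = 31.3 W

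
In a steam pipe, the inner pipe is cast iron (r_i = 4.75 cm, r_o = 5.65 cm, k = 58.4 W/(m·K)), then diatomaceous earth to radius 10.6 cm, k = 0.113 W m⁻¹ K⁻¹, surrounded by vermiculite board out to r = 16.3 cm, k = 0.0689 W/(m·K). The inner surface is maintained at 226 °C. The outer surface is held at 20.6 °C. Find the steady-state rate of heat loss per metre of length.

Q' = 109 W/m

Treat each layer as a resistance in series:
  R'_cast iron = ln(0.0565/0.0475)/(2πk) = 0.1735/(2π·58.4) = 4.729×10^-4 m·K/W
  R'_diatomaceous earth = ln(0.106/0.0565)/(2πk) = 0.6292/(2π·0.113) = 0.8862 m·K/W
  R'_vermiculite board = ln(0.163/0.106)/(2πk) = 0.4303/(2π·0.0689) = 0.9940 m·K/W
ΣR = 4.729×10^-4 + 0.8862 + 0.9940 = 1.881 m·K/W
Q' = ΔT/ΣR = (226 °C − 20.6 °C)/1.881 = 109 W/m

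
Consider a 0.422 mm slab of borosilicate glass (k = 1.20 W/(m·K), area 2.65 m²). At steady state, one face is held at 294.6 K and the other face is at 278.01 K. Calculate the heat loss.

Q = 1.25×10^5 W

Q = kA·ΔT/L = 1.20 × 2.65 × |294.6 K − 278.01 K| / 4.22×10^-4 = 1.25×10^5 W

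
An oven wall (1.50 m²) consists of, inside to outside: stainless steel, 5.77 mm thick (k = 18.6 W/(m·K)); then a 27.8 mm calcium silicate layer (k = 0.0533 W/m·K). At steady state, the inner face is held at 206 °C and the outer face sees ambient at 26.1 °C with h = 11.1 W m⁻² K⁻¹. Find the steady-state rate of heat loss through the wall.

Treat each layer as a resistance in series:
  R_stainless steel = L/(kA) = 0.00577/(18.6·1.50) = 2.068×10^-4 K/W
  R_calcium silicate = L/(kA) = 0.0278/(0.0533·1.50) = 0.3477 K/W
  R_conv,out = 1/(hA) = 1/(11.1·1.50) = 0.06006 K/W
ΣR = 2.068×10^-4 + 0.3477 + 0.06006 = 0.4080 K/W
Q = ΔT/ΣR = (206 °C − 26.1 °C)/0.4080 = 441 W

Q = 441 W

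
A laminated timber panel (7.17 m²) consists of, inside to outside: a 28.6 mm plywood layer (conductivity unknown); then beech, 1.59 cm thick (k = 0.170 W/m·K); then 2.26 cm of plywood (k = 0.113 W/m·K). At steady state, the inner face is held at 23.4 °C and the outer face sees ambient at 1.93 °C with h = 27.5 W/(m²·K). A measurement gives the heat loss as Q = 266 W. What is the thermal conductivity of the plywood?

k = 0.115 W/m·K

ΣR = ΔT/Q = |23.4 − 1.93|/266 = 0.08071 K/W
Known resistances:
  R_beech = L/(kA) = 0.0159/(0.170·7.17) = 0.01304 K/W
  R_plywood = L/(kA) = 0.0226/(0.113·7.17) = 0.02789 K/W
  R_conv,out = 1/(hA) = 1/(27.5·7.17) = 0.005072 K/W
R_plywood = ΣR − ΣR_known = 0.08071 − 0.04600 = 0.03471 K/W
L/(kA) = 0.03471 ⇒ k = 0.0286/(0.03471·7.17) = 0.115 W/m·K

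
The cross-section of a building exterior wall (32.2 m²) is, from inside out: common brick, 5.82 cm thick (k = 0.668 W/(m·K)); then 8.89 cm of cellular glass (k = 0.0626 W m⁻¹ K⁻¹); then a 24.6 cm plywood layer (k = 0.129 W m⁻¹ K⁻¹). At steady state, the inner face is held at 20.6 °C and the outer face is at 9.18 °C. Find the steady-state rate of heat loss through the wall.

Q = 108 W

Resistance network (inner→outer):
  R_common brick = L/(kA) = 0.0582/(0.668·32.2) = 0.002706 K/W
  R_cellular glass = L/(kA) = 0.0889/(0.0626·32.2) = 0.04410 K/W
  R_plywood = L/(kA) = 0.246/(0.129·32.2) = 0.05922 K/W
ΣR = 0.002706 + 0.04410 + 0.05922 = 0.1060 K/W
Q = ΔT/ΣR = (20.6 °C − 9.18 °C)/0.1060 = 108 W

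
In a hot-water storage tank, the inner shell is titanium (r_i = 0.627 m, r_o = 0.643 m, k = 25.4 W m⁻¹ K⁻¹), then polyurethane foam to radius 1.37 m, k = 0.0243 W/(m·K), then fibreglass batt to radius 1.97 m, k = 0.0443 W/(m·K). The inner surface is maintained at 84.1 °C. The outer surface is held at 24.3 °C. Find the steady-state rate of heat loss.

Series thermal resistances, inner to outer:
  R_titanium = (1/0.627 − 1/0.643)/(4πk) = 0.03969/(4π·25.4) = 1.243×10^-4 K/W
  R_polyurethane foam = (1/0.643 − 1/1.37)/(4πk) = 0.8253/(4π·0.0243) = 2.703 K/W
  R_fibreglass batt = (1/1.37 − 1/1.97)/(4πk) = 0.2223/(4π·0.0443) = 0.3993 K/W
ΣR = 1.243×10^-4 + 2.703 + 0.3993 = 3.102 K/W
Q = ΔT/ΣR = (84.1 °C − 24.3 °C)/3.102 = 19.3 W

Q = 19.3 W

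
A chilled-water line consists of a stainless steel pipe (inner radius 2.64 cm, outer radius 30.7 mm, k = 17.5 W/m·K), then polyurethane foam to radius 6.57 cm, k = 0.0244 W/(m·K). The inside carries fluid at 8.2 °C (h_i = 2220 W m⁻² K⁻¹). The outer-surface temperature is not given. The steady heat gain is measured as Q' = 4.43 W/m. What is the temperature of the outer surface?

Sum the resistances:
  R'_conv,in = 1/(2πr h) = 1/(2π·0.0264·2220) = 0.002716 m·K/W
  R'_stainless steel = ln(0.0307/0.0264)/(2πk) = 0.1509/(2π·17.5) = 0.001372 m·K/W
  R'_polyurethane foam = ln(0.0657/0.0307)/(2πk) = 0.7608/(2π·0.0244) = 4.963 m·K/W
ΣR = 4.967 m·K/W
ΔT = Q'·ΣR = 4.43 × 4.967 = 22.00 K
Heat flows inward, so T_out = T_in + ΔT = 8.2 + 22.00 = 30.2 °C

T_out = 30.2 °C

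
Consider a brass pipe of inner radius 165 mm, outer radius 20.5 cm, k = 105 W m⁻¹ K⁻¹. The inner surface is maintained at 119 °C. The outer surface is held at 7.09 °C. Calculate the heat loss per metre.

Q' = 340 kW/m

Q' = 2πk·ΔT/ln(r₂/r₁) = 2π × 105 × 111.91 / ln(0.205/0.165) = 3.40×10^5 W/m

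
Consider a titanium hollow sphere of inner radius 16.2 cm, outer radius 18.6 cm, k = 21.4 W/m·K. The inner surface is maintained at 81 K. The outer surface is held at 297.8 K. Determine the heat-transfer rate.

Q = 4πk·ΔT/(1/r₁ − 1/r₂) = 4π × 21.4 × 216.8 / (1/0.162 − 1/0.186) = 73200 W

Q = 73.2 kW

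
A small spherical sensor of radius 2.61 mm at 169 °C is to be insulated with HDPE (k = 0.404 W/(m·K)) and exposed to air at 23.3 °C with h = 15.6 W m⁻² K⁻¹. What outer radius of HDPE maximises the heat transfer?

r_cr = 5.18 cm

For a sphere, r_cr = 2k_ins/h = 2·0.404/15.6 = 0.0518 m = 5.18 cm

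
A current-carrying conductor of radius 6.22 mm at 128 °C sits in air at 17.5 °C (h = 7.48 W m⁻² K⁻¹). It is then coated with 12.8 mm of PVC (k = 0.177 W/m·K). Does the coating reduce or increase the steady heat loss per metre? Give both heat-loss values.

increases: 32.3 → 52.0 W/m

Critical radius for a cylinder: r_cr = k/h = 0.0237 m = 2.37 cm.
Outer radius after coating: r₂ = 0.00622 + 0.0128 = 0.01902 m.
Since r₁ < r_cr and r₂ ≤ r_cr, the coating moves toward the maximum at r_cr — heat loss rises.
Bare: R = 1/(2πr₁h) = 3.421 m·K/W; Q = 110.5/3.421 = 32.3 W/m.
Coated: R = R_cond + R_conv = 2.124 m·K/W; Q = 110.5/2.124 = 52.0 W/m.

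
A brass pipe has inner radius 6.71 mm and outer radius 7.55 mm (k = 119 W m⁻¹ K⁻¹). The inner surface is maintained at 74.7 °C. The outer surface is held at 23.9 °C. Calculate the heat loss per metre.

Q' = 2πk·ΔT/ln(r₂/r₁) = 2π × 119 × 50.8 / ln(0.00755/0.00671) = 3.22×10^5 W/m

Q' = 322 kW/m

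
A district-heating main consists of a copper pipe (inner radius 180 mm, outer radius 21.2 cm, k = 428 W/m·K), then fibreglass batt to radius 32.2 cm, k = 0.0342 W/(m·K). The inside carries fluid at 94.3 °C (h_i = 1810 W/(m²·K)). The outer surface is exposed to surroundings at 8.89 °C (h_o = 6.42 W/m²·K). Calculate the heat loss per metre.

Series thermal resistances, inner to outer:
  R'_conv,in = 1/(2πr h) = 1/(2π·0.180·1810) = 4.885×10^-4 m·K/W
  R'_copper = ln(0.212/0.180)/(2πk) = 0.1636/(2π·428) = 6.085×10^-5 m·K/W
  R'_fibreglass batt = ln(0.322/0.212)/(2πk) = 0.4180/(2π·0.0342) = 1.945 m·K/W
  R'_conv,out = 1/(2πr h) = 1/(2π·0.322·6.42) = 0.07699 m·K/W
ΣR = 4.885×10^-4 + 6.085×10^-5 + 1.945 + 0.07699 = 2.023 m·K/W
Q' = ΔT/ΣR = (94.3 °C − 8.89 °C)/2.023 = 42.2 W/m

Q' = 42.2 W/m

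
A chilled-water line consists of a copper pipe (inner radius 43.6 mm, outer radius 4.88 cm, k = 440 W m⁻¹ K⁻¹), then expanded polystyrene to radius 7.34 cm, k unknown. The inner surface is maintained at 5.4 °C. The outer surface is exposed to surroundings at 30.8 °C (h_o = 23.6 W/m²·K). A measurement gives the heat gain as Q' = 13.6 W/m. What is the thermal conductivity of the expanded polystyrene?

ΣR = ΔT/Q' = |5.4 − 30.8|/13.6 = 1.868 m·K/W
Known resistances:
  R'_copper = ln(0.0488/0.0436)/(2πk) = 0.1127/(2π·440) = 4.076×10^-5 m·K/W
  R'_conv,out = 1/(2πr h) = 1/(2π·0.0734·23.6) = 0.09188 m·K/W
R_expanded polystyrene = ΣR − ΣR_known = 1.868 − 0.09192 = 1.776 m·K/W
ln(r₂/r₁)/(2πk) = 1.776 ⇒ k = 0.4082/(2π·1.776) = 0.0366 W/m·K

k = 0.0366 W/m·K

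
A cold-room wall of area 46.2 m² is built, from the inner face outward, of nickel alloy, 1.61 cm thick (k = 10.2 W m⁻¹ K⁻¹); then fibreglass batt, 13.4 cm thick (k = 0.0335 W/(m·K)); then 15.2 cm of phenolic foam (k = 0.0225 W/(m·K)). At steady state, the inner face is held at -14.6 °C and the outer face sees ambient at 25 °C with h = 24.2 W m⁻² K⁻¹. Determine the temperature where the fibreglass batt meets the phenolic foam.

T = 0.07 °C

Treat each layer as a resistance in series:
  R_nickel alloy = L/(kA) = 0.0161/(10.2·46.2) = 3.417×10^-5 K/W
  R_fibreglass batt = L/(kA) = 0.134/(0.0335·46.2) = 0.08658 K/W
  R_phenolic foam = L/(kA) = 0.152/(0.0225·46.2) = 0.1462 K/W
  R_conv,out = 1/(hA) = 1/(24.2·46.2) = 8.944×10^-4 K/W
ΣR = 3.417×10^-5 + 0.08658 + 0.1462 + 8.944×10^-4 = 0.2337 K/W
Q = ΔT/ΣR = (-14.6 °C − 25 °C)/0.2337 = -169.4 W
From the inner boundary to the fibreglass batt/phenolic foam interface, ΣR_partial = 0.08661 K/W.
T_interface = T_in − Q·ΣR_partial = -14.6 °C − (-169.4)(0.08661) = 0.07 °C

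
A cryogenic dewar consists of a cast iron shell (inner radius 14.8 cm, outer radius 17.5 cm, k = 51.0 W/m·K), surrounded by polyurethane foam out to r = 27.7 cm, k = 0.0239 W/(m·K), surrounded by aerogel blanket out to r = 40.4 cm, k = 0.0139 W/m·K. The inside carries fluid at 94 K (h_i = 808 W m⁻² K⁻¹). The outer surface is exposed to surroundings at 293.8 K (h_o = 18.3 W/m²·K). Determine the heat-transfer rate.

Q = 14.8 W

Treat each layer as a resistance in series:
  R_conv,in = 1/(4πr²h) = 1/(4π·0.148²·808) = 0.004496 K/W
  R_cast iron = (1/0.148 − 1/0.175)/(4πk) = 1.042/(4π·51.0) = 0.001627 K/W
  R_polyurethane foam = (1/0.175 − 1/0.277)/(4πk) = 2.104/(4π·0.0239) = 7.006 K/W
  R_aerogel blanket = (1/0.277 − 1/0.404)/(4πk) = 1.135/(4π·0.0139) = 6.497 K/W
  R_conv,out = 1/(4πr²h) = 1/(4π·0.404²·18.3) = 0.02664 K/W
ΣR = 0.004496 + 0.001627 + 7.006 + 6.497 + 0.02664 = 13.54 K/W
Q = ΔT/ΣR = (94 K − 293.8 K)/13.54 = -14.8 W
(Negative Q ⇒ heat flows inward; heat gain = 14.8 W.)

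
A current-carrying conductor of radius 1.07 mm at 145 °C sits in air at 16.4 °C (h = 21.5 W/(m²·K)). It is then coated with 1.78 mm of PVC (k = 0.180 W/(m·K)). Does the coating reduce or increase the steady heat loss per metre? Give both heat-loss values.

increases: 18.6 → 37.1 W/m

Critical radius for a cylinder: r_cr = k/h = 0.00837 m = 0.837 cm.
Outer radius after coating: r₂ = 0.00107 + 0.00178 = 0.00285 m.
Since r₁ < r_cr and r₂ ≤ r_cr, the coating moves toward the maximum at r_cr — heat loss rises.
Bare: R = 1/(2πr₁h) = 6.918 m·K/W; Q = 128.6/6.918 = 18.6 W/m.
Coated: R = R_cond + R_conv = 3.464 m·K/W; Q = 128.6/3.464 = 37.1 W/m.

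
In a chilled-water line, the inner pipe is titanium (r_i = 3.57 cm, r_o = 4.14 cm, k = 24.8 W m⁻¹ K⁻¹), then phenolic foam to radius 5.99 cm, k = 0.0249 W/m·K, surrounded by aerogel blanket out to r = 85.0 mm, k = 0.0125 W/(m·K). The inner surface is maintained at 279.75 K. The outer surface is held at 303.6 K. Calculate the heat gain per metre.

Q' = 3.50 W/m

Series thermal resistances, inner to outer:
  R'_titanium = ln(0.0414/0.0357)/(2πk) = 0.1481/(2π·24.8) = 9.506×10^-4 m·K/W
  R'_phenolic foam = ln(0.0599/0.0414)/(2πk) = 0.3694/(2π·0.0249) = 2.361 m·K/W
  R'_aerogel blanket = ln(0.0850/0.0599)/(2πk) = 0.3500/(2π·0.0125) = 4.456 m·K/W
ΣR = 9.506×10^-4 + 2.361 + 4.456 = 6.818 m·K/W
Q' = ΔT/ΣR = (279.75 K − 303.6 K)/6.818 = -3.50 W/m
(Negative Q' ⇒ heat flows inward; heat gain = 3.50 W/m.)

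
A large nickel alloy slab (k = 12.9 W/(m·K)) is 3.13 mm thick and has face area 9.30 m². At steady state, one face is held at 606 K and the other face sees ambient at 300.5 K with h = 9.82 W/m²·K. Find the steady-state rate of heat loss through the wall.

Series thermal resistances, inner to outer:
  R_nickel alloy = L/(kA) = 0.00313/(12.9·9.30) = 2.609×10^-5 K/W
  R_conv,out = 1/(hA) = 1/(9.82·9.30) = 0.01095 K/W
ΣR = 2.609×10^-5 + 0.01095 = 0.01098 K/W
Q = ΔT/ΣR = (606 K − 300.5 K)/0.01098 = 27800 W

Q = 27.8 kW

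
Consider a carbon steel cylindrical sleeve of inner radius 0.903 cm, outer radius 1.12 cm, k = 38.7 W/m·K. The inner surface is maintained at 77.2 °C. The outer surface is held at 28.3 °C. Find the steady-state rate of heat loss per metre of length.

Q' = 2πk·ΔT/ln(r₂/r₁) = 2π × 38.7 × 48.9 / ln(0.0112/0.00903) = 55200 W/m

Q' = 55.2 kW/m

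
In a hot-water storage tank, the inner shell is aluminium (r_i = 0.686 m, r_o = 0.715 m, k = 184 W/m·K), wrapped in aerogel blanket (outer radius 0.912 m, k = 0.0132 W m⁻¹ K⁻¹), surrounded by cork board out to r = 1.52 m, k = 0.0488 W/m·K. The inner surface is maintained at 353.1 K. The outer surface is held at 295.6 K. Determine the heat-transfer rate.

Q = 22.7 W

Resistance network (inner→outer):
  R_aluminium = (1/0.686 − 1/0.715)/(4πk) = 0.05912/(4π·184) = 2.557×10^-5 K/W
  R_aerogel blanket = (1/0.715 − 1/0.912)/(4πk) = 0.3021/(4π·0.0132) = 1.821 K/W
  R_cork board = (1/0.912 − 1/1.52)/(4πk) = 0.4386/(4π·0.0488) = 0.7152 K/W
ΣR = 2.557×10^-5 + 1.821 + 0.7152 = 2.536 K/W
Q = ΔT/ΣR = (353.1 K − 295.6 K)/2.536 = 22.7 W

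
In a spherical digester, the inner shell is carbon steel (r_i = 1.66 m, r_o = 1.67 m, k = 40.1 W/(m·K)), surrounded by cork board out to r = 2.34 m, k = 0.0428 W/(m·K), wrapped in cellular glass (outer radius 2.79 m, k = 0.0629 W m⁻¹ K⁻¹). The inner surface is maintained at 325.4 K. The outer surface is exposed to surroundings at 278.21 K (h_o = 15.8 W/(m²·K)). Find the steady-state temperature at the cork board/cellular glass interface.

T = 288.4 K

Resistance network (inner→outer):
  R_carbon steel = (1/1.66 − 1/1.67)/(4πk) = 0.003607/(4π·40.1) = 7.158×10^-6 K/W
  R_cork board = (1/1.67 − 1/2.34)/(4πk) = 0.1715/(4π·0.0428) = 0.3188 K/W
  R_cellular glass = (1/2.34 − 1/2.79)/(4πk) = 0.06893/(4π·0.0629) = 0.08720 K/W
  R_conv,out = 1/(4πr²h) = 1/(4π·2.79²·15.8) = 6.470×10^-4 K/W
ΣR = 7.158×10^-6 + 0.3188 + 0.08720 + 6.470×10^-4 = 0.4067 K/W
Q = ΔT/ΣR = (325.4 K − 278.21 K)/0.4067 = 116.0 W
From the inner boundary to the cork board/cellular glass interface, ΣR_partial = 0.3188 K/W.
T_interface = T_in − Q·ΣR_partial = 325.4 K − (116.0)(0.3188) = 288.4 K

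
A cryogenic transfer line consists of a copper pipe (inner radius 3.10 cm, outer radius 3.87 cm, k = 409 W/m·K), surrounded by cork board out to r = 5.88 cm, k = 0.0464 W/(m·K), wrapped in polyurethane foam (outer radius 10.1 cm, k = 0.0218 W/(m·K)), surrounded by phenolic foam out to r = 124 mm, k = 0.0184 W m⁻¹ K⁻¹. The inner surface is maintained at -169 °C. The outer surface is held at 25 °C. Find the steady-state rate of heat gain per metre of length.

Q' = 27.1 W/m

Series thermal resistances, inner to outer:
  R'_copper = ln(0.0387/0.0310)/(2πk) = 0.2219/(2π·409) = 8.633×10^-5 m·K/W
  R'_cork board = ln(0.0588/0.0387)/(2πk) = 0.4183/(2π·0.0464) = 1.435 m·K/W
  R'_polyurethane foam = ln(0.101/0.0588)/(2πk) = 0.5410/(2π·0.0218) = 3.950 m·K/W
  R'_phenolic foam = ln(0.124/0.101)/(2πk) = 0.2052/(2π·0.0184) = 1.775 m·K/W
ΣR = 8.633×10^-5 + 1.435 + 3.950 + 1.775 = 7.160 m·K/W
Q' = ΔT/ΣR = (-169 °C − 25 °C)/7.160 = -27.1 W/m
(Negative Q' ⇒ heat flows inward; heat gain = 27.1 W/m.)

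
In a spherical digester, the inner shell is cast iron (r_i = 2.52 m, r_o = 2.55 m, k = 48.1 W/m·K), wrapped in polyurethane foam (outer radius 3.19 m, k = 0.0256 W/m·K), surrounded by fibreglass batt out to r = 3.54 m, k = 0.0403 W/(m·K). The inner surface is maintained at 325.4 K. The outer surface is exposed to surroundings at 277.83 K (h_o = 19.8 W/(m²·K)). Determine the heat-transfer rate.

Series thermal resistances, inner to outer:
  R_cast iron = (1/2.52 − 1/2.55)/(4πk) = 0.004669/(4π·48.1) = 7.724×10^-6 K/W
  R_polyurethane foam = (1/2.55 − 1/3.19)/(4πk) = 0.07868/(4π·0.0256) = 0.2446 K/W
  R_fibreglass batt = (1/3.19 − 1/3.54)/(4πk) = 0.03099/(4π·0.0403) = 0.06120 K/W
  R_conv,out = 1/(4πr²h) = 1/(4π·3.54²·19.8) = 3.207×10^-4 K/W
ΣR = 7.724×10^-6 + 0.2446 + 0.06120 + 3.207×10^-4 = 0.3061 K/W
Q = ΔT/ΣR = (325.4 K − 277.83 K)/0.3061 = 155 W

Q = 155 W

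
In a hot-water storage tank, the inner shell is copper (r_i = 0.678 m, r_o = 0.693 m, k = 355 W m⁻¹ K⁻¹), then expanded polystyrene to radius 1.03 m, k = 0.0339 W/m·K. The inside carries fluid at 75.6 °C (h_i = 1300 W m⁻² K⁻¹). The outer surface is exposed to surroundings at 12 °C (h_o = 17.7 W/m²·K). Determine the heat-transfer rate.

Treat each layer as a resistance in series:
  R_conv,in = 1/(4πr²h) = 1/(4π·0.678²·1300) = 1.332×10^-4 K/W
  R_copper = (1/0.678 − 1/0.693)/(4πk) = 0.03192/(4π·355) = 7.156×10^-6 K/W
  R_expanded polystyrene = (1/0.693 − 1/1.03)/(4πk) = 0.4721/(4π·0.0339) = 1.108 K/W
  R_conv,out = 1/(4πr²h) = 1/(4π·1.03²·17.7) = 0.004238 K/W
ΣR = 1.332×10^-4 + 7.156×10^-6 + 1.108 + 0.004238 = 1.112 K/W
Q = ΔT/ΣR = (75.6 °C − 12 °C)/1.112 = 57.2 W

Q = 57.2 W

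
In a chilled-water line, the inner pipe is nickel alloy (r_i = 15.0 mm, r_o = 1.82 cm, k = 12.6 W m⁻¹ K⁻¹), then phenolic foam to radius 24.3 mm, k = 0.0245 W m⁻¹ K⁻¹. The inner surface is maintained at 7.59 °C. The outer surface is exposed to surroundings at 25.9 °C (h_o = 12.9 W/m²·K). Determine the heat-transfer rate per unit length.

Treat each layer as a resistance in series:
  R'_nickel alloy = ln(0.0182/0.0150)/(2πk) = 0.1934/(2π·12.6) = 0.002443 m·K/W
  R'_phenolic foam = ln(0.0243/0.0182)/(2πk) = 0.2891/(2π·0.0245) = 1.878 m·K/W
  R'_conv,out = 1/(2πr h) = 1/(2π·0.0243·12.9) = 0.5077 m·K/W
ΣR = 0.002443 + 1.878 + 0.5077 = 2.388 m·K/W
Q' = ΔT/ΣR = (7.59 °C − 25.9 °C)/2.388 = -7.67 W/m
(Negative Q' ⇒ heat flows inward; heat gain = 7.67 W/m.)

Q' = 7.67 W/m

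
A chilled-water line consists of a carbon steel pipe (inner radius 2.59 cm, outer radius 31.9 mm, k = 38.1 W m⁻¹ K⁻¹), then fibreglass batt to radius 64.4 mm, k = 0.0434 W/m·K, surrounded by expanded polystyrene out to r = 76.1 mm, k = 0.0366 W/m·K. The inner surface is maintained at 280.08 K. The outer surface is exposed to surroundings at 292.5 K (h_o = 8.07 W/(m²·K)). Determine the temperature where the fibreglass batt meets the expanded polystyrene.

Series thermal resistances, inner to outer:
  R'_carbon steel = ln(0.0319/0.0259)/(2πk) = 0.2084/(2π·38.1) = 8.704×10^-4 m·K/W
  R'_fibreglass batt = ln(0.0644/0.0319)/(2πk) = 0.7025/(2π·0.0434) = 2.576 m·K/W
  R'_expanded polystyrene = ln(0.0761/0.0644)/(2πk) = 0.1669/(2π·0.0366) = 0.7259 m·K/W
  R'_conv,out = 1/(2πr h) = 1/(2π·0.0761·8.07) = 0.2592 m·K/W
ΣR = 8.704×10^-4 + 2.576 + 0.7259 + 0.2592 = 3.562 m·K/W
Q' = ΔT/ΣR = (280.08 K − 292.5 K)/3.562 = -3.487 W/m
From the inner boundary to the fibreglass batt/expanded polystyrene interface, ΣR_partial = 2.577 m·K/W.
T_interface = T_in − Q'·ΣR_partial = 280.08 K − (-3.487)(2.577) = 289.1 K

T = 289.1 K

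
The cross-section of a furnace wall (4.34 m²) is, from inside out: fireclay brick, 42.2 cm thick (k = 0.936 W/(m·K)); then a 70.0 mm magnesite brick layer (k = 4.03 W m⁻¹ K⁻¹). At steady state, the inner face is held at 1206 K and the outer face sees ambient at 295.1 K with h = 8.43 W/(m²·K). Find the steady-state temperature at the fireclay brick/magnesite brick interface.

T = 506 K

Treat each layer as a resistance in series:
  R_fireclay brick = L/(kA) = 0.422/(0.936·4.34) = 0.1039 K/W
  R_magnesite brick = L/(kA) = 0.0700/(4.03·4.34) = 0.004002 K/W
  R_conv,out = 1/(hA) = 1/(8.43·4.34) = 0.02733 K/W
ΣR = 0.1039 + 0.004002 + 0.02733 = 0.1352 K/W
Q = ΔT/ΣR = (1206 K − 295.1 K)/0.1352 = 6737 W
From the inner boundary to the fireclay brick/magnesite brick interface, ΣR_partial = 0.1039 K/W.
T_interface = T_in − Q·ΣR_partial = 1206 K − (6737)(0.1039) = 506 K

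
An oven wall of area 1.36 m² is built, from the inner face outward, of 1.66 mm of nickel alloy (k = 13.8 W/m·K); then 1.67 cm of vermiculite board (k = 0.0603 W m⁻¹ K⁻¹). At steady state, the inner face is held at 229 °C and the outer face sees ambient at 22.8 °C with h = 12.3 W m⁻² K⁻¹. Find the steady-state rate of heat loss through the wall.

Treat each layer as a resistance in series:
  R_nickel alloy = L/(kA) = 0.00166/(13.8·1.36) = 8.845×10^-5 K/W
  R_vermiculite board = L/(kA) = 0.0167/(0.0603·1.36) = 0.2036 K/W
  R_conv,out = 1/(hA) = 1/(12.3·1.36) = 0.05978 K/W
ΣR = 8.845×10^-5 + 0.2036 + 0.05978 = 0.2635 K/W
Q = ΔT/ΣR = (229 °C − 22.8 °C)/0.2635 = 783 W

Q = 783 W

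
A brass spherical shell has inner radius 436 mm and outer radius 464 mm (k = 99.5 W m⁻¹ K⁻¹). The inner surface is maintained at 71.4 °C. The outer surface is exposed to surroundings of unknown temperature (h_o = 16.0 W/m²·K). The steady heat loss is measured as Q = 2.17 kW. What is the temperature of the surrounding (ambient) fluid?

T_out = 21.0 °C

Sum the resistances:
  R_brass = (1/0.436 − 1/0.464)/(4πk) = 0.1384/(4π·99.5) = 1.107×10^-4 K/W
  R_conv,out = 1/(4πr²h) = 1/(4π·0.464²·16.0) = 0.02310 K/W
ΣR = 0.02321 K/W
ΔT = Q·ΣR = 2170 × 0.02321 = 50.37 K
Heat flows outward, so T_out = T_in − ΔT = 71.4 − 50.37 = 21.0 °C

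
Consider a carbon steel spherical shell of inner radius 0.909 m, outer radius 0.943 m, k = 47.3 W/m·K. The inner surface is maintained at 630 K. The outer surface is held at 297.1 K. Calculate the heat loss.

Q = 4990 kW

Q = 4πk·ΔT/(1/r₁ − 1/r₂) = 4π × 47.3 × 332.9 / (1/0.909 − 1/0.943) = 4.99×10^6 W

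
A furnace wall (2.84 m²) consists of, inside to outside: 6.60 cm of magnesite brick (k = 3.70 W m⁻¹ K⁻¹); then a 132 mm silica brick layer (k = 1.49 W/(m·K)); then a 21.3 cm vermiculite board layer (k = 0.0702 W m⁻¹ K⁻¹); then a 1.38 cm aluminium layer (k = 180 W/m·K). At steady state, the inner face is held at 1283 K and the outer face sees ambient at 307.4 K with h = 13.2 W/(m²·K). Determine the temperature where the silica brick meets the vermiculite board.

T = 1251 K

Series thermal resistances, inner to outer:
  R_magnesite brick = L/(kA) = 0.0660/(3.70·2.84) = 0.006281 K/W
  R_silica brick = L/(kA) = 0.132/(1.49·2.84) = 0.03119 K/W
  R_vermiculite board = L/(kA) = 0.213/(0.0702·2.84) = 1.068 K/W
  R_aluminium = L/(kA) = 0.0138/(180·2.84) = 2.700×10^-5 K/W
  R_conv,out = 1/(hA) = 1/(13.2·2.84) = 0.02668 K/W
ΣR = 0.006281 + 0.03119 + 1.068 + 2.700×10^-5 + 0.02668 = 1.132 K/W
Q = ΔT/ΣR = (1283 K − 307.4 K)/1.132 = 861.8 W
From the inner boundary to the silica brick/vermiculite board interface, ΣR_partial = 0.03747 K/W.
T_interface = T_in − Q·ΣR_partial = 1283 K − (861.8)(0.03747) = 1251 K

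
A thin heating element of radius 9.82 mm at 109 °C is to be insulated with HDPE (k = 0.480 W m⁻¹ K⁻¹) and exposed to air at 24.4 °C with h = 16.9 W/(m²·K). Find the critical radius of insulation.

For a cylinder, r_cr = k_ins/h = 0.480/16.9 = 0.0284 m = 2.84 cm

r_cr = 2.84 cm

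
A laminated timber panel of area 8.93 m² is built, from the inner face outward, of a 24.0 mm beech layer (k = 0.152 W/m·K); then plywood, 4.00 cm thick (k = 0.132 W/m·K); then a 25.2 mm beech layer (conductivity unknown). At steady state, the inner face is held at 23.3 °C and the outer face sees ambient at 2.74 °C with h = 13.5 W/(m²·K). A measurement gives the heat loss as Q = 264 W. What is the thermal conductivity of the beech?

k = 0.157 W/m·K

ΣR = ΔT/Q = |23.3 − 2.74|/264 = 0.07788 K/W
Known resistances:
  R_beech = L/(kA) = 0.0240/(0.152·8.93) = 0.01768 K/W
  R_plywood = L/(kA) = 0.0400/(0.132·8.93) = 0.03393 K/W
  R_conv,out = 1/(hA) = 1/(13.5·8.93) = 0.008295 K/W
R_beech = ΣR − ΣR_known = 0.07788 − 0.05990 = 0.01798 K/W
L/(kA) = 0.01798 ⇒ k = 0.0252/(0.01798·8.93) = 0.157 W/m·K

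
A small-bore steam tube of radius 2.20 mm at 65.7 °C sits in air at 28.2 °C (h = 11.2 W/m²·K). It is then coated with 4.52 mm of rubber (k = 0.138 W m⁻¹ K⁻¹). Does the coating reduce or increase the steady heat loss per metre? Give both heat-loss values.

Critical radius for a cylinder: r_cr = k/h = 0.0123 m = 1.23 cm.
Outer radius after coating: r₂ = 0.00220 + 0.00452 = 0.00672 m.
Since r₁ < r_cr and r₂ ≤ r_cr, the coating moves toward the maximum at r_cr — heat loss rises.
Bare: R = 1/(2πr₁h) = 6.459 m·K/W; Q = 37.5/6.459 = 5.81 W/m.
Coated: R = R_cond + R_conv = 3.402 m·K/W; Q = 37.5/3.402 = 11.0 W/m.

increases: 5.81 → 11.0 W/m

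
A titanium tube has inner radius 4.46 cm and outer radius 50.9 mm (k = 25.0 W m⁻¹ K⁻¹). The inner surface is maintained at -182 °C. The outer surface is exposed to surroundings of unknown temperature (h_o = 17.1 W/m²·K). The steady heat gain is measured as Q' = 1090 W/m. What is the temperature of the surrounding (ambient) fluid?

Series resistances:
  R'_titanium = ln(0.0509/0.0446)/(2πk) = 0.1321/(2π·25.0) = 8.412×10^-4 m·K/W
  R'_conv,out = 1/(2πr h) = 1/(2π·0.0509·17.1) = 0.1829 m·K/W
ΣR = 0.1837 m·K/W
ΔT = Q'·ΣR = 1090 × 0.1837 = 200.2 K
Heat flows inward, so T_out = T_in + ΔT = -182 + 200.2 = 18.2 °C

T_out = 18.2 °C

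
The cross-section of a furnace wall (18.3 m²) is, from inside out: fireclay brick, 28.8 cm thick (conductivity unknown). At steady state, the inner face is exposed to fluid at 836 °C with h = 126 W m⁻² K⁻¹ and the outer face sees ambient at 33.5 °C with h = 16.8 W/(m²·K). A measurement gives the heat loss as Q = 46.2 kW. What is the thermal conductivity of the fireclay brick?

k = 1.15 W/m·K

ΣR = ΔT/Q = |836 − 33.5|/46200 = 0.01737 K/W
Known resistances:
  R_conv,in = 1/(hA) = 1/(126·18.3) = 4.337×10^-4 K/W
  R_conv,out = 1/(hA) = 1/(16.8·18.3) = 0.003253 K/W
R_fireclay brick = ΣR − ΣR_known = 0.01737 − 0.003687 = 0.01368 K/W
L/(kA) = 0.01368 ⇒ k = 0.288/(0.01368·18.3) = 1.15 W/m·K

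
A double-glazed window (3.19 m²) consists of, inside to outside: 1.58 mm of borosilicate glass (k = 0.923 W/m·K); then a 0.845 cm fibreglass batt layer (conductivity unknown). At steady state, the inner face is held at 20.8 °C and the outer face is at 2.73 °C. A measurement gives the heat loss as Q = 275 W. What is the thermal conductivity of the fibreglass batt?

k = 0.0406 W/m·K

ΣR = ΔT/Q = |20.8 − 2.73|/275 = 0.06571 K/W
Known resistances:
  R_borosilicate glass = L/(kA) = 0.00158/(0.923·3.19) = 5.366×10^-4 K/W
R_fibreglass batt = ΣR − ΣR_known = 0.06571 − 5.366×10^-4 = 0.06517 K/W
L/(kA) = 0.06517 ⇒ k = 0.00845/(0.06517·3.19) = 0.0406 W/m·K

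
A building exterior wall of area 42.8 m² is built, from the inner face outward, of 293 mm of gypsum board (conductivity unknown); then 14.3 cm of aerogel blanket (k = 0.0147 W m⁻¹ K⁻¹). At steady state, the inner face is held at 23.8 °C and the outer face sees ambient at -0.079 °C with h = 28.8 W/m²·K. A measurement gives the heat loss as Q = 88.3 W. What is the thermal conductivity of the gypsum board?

ΣR = ΔT/Q = |23.8 − -0.079|/88.3 = 0.2704 K/W
Known resistances:
  R_aerogel blanket = L/(kA) = 0.143/(0.0147·42.8) = 0.2273 K/W
  R_conv,out = 1/(hA) = 1/(28.8·42.8) = 8.113×10^-4 K/W
R_gypsum board = ΣR − ΣR_known = 0.2704 − 0.2281 = 0.04230 K/W
L/(kA) = 0.04230 ⇒ k = 0.293/(0.04230·42.8) = 0.162 W/m·K

k = 0.162 W/m·K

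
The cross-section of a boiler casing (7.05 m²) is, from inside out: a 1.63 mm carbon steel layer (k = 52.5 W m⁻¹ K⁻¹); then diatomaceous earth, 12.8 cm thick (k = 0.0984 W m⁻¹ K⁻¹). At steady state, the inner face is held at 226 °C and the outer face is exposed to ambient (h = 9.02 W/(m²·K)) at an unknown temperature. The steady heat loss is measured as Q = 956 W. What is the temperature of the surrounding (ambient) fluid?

Sum the resistances:
  R_carbon steel = L/(kA) = 0.00163/(52.5·7.05) = 4.404×10^-6 K/W
  R_diatomaceous earth = L/(kA) = 0.128/(0.0984·7.05) = 0.1845 K/W
  R_conv,out = 1/(hA) = 1/(9.02·7.05) = 0.01573 K/W
ΣR = 0.2002 K/W
ΔT = Q·ΣR = 956 × 0.2002 = 191.4 K
Heat flows outward, so T_out = T_in − ΔT = 226 − 191.4 = 34.6 °C

T_out = 34.6 °C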